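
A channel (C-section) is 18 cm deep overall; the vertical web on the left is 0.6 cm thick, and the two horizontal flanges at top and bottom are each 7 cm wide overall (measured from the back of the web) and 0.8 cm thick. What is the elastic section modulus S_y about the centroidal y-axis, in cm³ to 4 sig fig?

Treat the section as a set of non-overlapping primitives; coordinates are from the bounding-box lower-left.
Web: 0.6 × 18, A = 10.8 cm², x = 0.3 cm, Ī = 0.324 cm⁴.
Top flange (beyond web): 6.4 × 0.8, A = 5.12 cm², x = 3.8 cm, Ī = 17.4763 cm⁴.
Bottom flange (beyond web): 6.4 × 0.8, A = 5.12 cm², x = 3.8 cm, Ī = 17.4763 cm⁴.
Centroid: x̄ = ΣA·x / ΣA = 2.00342 cm.
Transfer each piece to the centroidal y-axis using Ī + A·d² with d = x − 2.00342:
  web: d = -1.70342 cm → contributes +31.6618 cm⁴
  top flange (beyond web): d = 1.79658 cm → contributes +34.0021 cm⁴
  bottom flange (beyond web): d = 1.79658 cm → contributes +34.0021 cm⁴
Total I = 99.6659 cm⁴.
Extreme fibre distance c = 4.99658 cm; S = I/c = 19.9468 cm³.

S_y ≈ 19.95 cm³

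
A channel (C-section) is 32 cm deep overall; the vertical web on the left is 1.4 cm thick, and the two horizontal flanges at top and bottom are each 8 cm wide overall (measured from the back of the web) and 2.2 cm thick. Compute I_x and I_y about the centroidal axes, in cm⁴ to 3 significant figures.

Split into non-overlapping primitives; take the origin at the lower-left of the bounding box.
Web: 1.4 × 32, A = 44.8 cm², y = 16 cm, Ī = 3822.9 cm⁴.
Top flange (beyond web): 6.6 × 2.2, A = 14.52 cm², y = 30.9 cm, Ī = 5.8564 cm⁴.
Bottom flange (beyond web): 6.6 × 2.2, A = 14.52 cm², y = 1.1 cm, Ī = 5.8564 cm⁴.
By symmetry the centroid is at mid-height, ȳ = 16 cm.
Transfer each piece to the centroidal x-axis using Ī + A·d² with d = y − 16:
  web: d = 0 cm → contributes +3822.9 cm⁴
  top flange (beyond web): d = 14.9 cm → contributes +3229.4 cm⁴
  bottom flange (beyond web): d = -14.9 cm → contributes +3229.4 cm⁴
Total I = 10 282 cm⁴.
For the y-axis: x̄ = 2.2731 cm.
Repeating about the centroidal y-axis gives I_y = 394.64 cm⁴.

I_x ≈ 1.03 × 10⁴ cm⁴, I_y ≈ 395 cm⁴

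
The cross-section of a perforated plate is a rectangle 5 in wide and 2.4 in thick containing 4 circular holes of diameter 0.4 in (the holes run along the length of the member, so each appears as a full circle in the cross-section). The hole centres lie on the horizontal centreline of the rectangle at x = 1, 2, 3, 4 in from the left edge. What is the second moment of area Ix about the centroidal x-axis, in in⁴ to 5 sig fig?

Ix ≈ 5.7550 in⁴

Split into non-overlapping primitives; take the origin at the lower-left of the bounding box.
Plate: 5 × 2.4, A = 12 in², y = 1.2 in, Ī = 5.76 in⁴.
Hole 1 (subtracted): ⌀0.4, A = 0.1256637 in², y = 1.2 in, Ī = 0.001256637 in⁴.
Hole 2 (subtracted): ⌀0.4, A = 0.1256637 in², y = 1.2 in, Ī = 0.001256637 in⁴.
Hole 3 (subtracted): ⌀0.4, A = 0.1256637 in², y = 1.2 in, Ī = 0.001256637 in⁴.
Hole 4 (subtracted): ⌀0.4, A = 0.1256637 in², y = 1.2 in, Ī = 0.001256637 in⁴.
By symmetry the centroid is at mid-height, ȳ = 1.2 in.
All pieces are centred on the centroidal x-axis, so I = ΣĪ (holes subtracted) = 5.754973 in⁴.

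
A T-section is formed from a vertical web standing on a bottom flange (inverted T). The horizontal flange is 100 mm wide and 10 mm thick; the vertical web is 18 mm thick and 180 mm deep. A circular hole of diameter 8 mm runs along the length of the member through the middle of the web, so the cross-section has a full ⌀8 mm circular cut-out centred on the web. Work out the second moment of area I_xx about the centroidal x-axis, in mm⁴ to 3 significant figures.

Break the section into simple shapes (no overlaps), measuring from the bottom-left corner of the bounding box.
Flange: 100 × 10, A = 1 000 mm², y = 5 mm, Ī = 8333.3 mm⁴.
Web: 18 × 180, A = 3 240 mm², y = 100 mm, Ī = 8 748 000 mm⁴.
Hole (subtracted): ⌀8, A = 50.265 mm², y = 100 mm, Ī = 201.06 mm⁴.
Centroid: ȳ = ΣA·y / ΣA = 77.326 mm.
Transfer each piece to the centroidal x-axis using Ī + A·d² with d = y − 77.326:
  flange: d = -72.326 mm → contributes +5 239 316 mm⁴
  web: d = 22.674 mm → contributes +10 413 786 mm⁴
  hole: d = 22.674 mm → contributes −26 044 mm⁴
Total I = 15 627 058 mm⁴.

I_xx ≈ 1.56 × 10⁷ mm⁴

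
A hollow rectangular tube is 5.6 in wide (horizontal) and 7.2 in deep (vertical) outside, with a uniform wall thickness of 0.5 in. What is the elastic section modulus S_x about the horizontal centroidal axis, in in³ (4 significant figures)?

S_x ≈ 23.01 in³

Split into non-overlapping primitives; take the origin at the lower-left of the bounding box.
Outer rectangle: 5.6 × 7.2, A = 40.32 in², y = 3.6 in, Ī = 174.182 in⁴.
Inner void (subtracted): 4.6 × 6.2, A = 28.52 in², y = 3.6 in, Ī = 91.3591 in⁴.
By symmetry the centroid is at mid-height, ȳ = 3.6 in.
All pieces are centred on the horizontal centroidal axis, so I = ΣĪ (holes subtracted) = 82.8233 in⁴.
Extreme fibre distance c = 3.6 in; S = I/c = 23.0065 in³.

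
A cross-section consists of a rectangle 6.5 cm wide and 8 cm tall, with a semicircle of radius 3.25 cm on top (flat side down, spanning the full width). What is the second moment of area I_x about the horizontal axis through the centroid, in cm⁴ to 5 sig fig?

I_x ≈ 653.56 cm⁴

Break the section into simple shapes (no overlaps), measuring from the bottom-left corner of the bounding box.
Rectangular body: 6.5 × 8, A = 52 cm², y = 4 cm, Ī = 277.3333 cm⁴.
Semicircular cap: semicircle r = 3.25, A = 16.59154 cm², y = 9.379343 cm, Ī = 12.24519 cm⁴.
Centroid: ȳ = ΣA·y / ΣA = 5.301204 cm.
Transfer each piece to the horizontal axis through the centroid using Ī + A·d² with d = y − 5.301204:
  rectangular body: d = -1.301204 cm → contributes +365.3762 cm⁴
  semicircular cap: d = 4.078139 cm → contributes +288.1827 cm⁴
Total I = 653.5588 cm⁴.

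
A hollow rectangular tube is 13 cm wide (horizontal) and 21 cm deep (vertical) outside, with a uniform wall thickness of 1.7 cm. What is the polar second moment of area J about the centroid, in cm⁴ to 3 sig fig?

J ≈ 8220 cm⁴

Split into non-overlapping primitives; take the origin at the lower-left of the bounding box.
Outer rectangle: 13 × 21, A = 273 cm², y = 10.5 cm, Ī = 10 033 cm⁴.
Inner void (subtracted): 9.6 × 17.6, A = 168.96 cm², y = 10.5 cm, Ī = 4361.4 cm⁴.
By symmetry the centroid is at mid-height, ȳ = 10.5 cm.
All pieces are centred on the centroidal x-axis, so I = ΣĪ (holes subtracted) = 5671.3 cm⁴.
Repeating about the centroidal y-axis gives I_y = 2547.1 cm⁴.
Polar second moment: J = I_x + I_y = 8218.5 cm⁴.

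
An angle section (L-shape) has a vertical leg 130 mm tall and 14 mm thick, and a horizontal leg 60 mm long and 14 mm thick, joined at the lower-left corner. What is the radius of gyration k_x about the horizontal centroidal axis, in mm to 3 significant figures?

Split into non-overlapping primitives; take the origin at the lower-left of the bounding box.
Vertical leg: 14 × 130, A = 1 820 mm², y = 65 mm, Ī = 2 563 167 mm⁴.
Horizontal leg (remainder): 46 × 14, A = 644 mm², y = 7 mm, Ī = 10 519 mm⁴.
Centroid: ȳ = ΣA·y / ΣA = 49.841 mm.
Transfer each piece to the horizontal centroidal axis using Ī + A·d² with d = y − 49.841:
  vertical leg: d = 15.159 mm → contributes +2 981 399 mm⁴
  horizontal leg (remainder): d = -42.841 mm → contributes +1 192 480 mm⁴
Total I = 4 173 879 mm⁴.
Radius of gyration: k = √(I/A) = √(4 173 879 / 2 464) = 41.158 mm.

k_x ≈ 41.2 mm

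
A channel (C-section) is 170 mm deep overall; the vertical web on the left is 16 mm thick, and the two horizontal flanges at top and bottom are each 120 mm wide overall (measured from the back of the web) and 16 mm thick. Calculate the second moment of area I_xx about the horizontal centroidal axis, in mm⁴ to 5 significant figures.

Break the section into simple shapes (no overlaps), measuring from the bottom-left corner of the bounding box.
Web: 16 × 170, A = 2 720 mm², y = 85 mm, Ī = 6 550 667 mm⁴.
Top flange (beyond web): 104 × 16, A = 1 664 mm², y = 162 mm, Ī = 35498.67 mm⁴.
Bottom flange (beyond web): 104 × 16, A = 1 664 mm², y = 8 mm, Ī = 35498.67 mm⁴.
By symmetry the centroid is at mid-height, ȳ = 85 mm.
Transfer each piece to the horizontal centroidal axis using Ī + A·d² with d = y − 85:
  web: d = 0 mm → contributes +6 550 667 mm⁴
  top flange (beyond web): d = 77 mm → contributes +9 901 355 mm⁴
  bottom flange (beyond web): d = -77 mm → contributes +9 901 355 mm⁴
Total I = 26 353 376 mm⁴.

I_xx ≈ 2.6353 × 10⁷ mm⁴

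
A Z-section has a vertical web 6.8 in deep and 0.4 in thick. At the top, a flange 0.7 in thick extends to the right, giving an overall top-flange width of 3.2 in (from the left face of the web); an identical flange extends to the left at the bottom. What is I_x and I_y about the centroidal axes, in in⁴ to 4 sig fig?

Treat the section as a set of non-overlapping primitives; coordinates are from the bounding-box lower-left.
Web: 0.4 × 6.8, A = 2.72 in², y = 3.4 in, Ī = 10.4811 in⁴.
Top flange (beyond web): 2.8 × 0.7, A = 1.96 in², y = 6.45 in, Ī = 0.0800333 in⁴.
Bottom flange (beyond web): 2.8 × 0.7, A = 1.96 in², y = 0.35 in, Ī = 0.0800333 in⁴.
Centroid: ȳ = ΣA·y / ΣA = 3.4 in.
Transfer each piece to the centroidal x-axis using Ī + A·d² with d = y − 3.4:
  web: d = 0 in → contributes +10.4811 in⁴
  top flange (beyond web): d = 3.05 in → contributes +18.3129 in⁴
  bottom flange (beyond web): d = -3.05 in → contributes +18.3129 in⁴
Total I = 47.1069 in⁴.
For the y-axis: x̄ = 3 in.
Repeating about the centroidal y-axis gives I_y = 12.6325 in⁴.

I_x ≈ 47.11 in⁴, I_y ≈ 12.63 in⁴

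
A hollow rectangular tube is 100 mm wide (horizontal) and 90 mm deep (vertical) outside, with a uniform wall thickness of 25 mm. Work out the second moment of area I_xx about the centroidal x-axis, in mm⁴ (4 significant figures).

Treat the section as a set of non-overlapping primitives; coordinates are from the bounding-box lower-left.
Outer rectangle: 100 × 90, A = 9 000 mm², y = 45 mm, Ī = 6 075 000 mm⁴.
Inner void (subtracted): 50 × 40, A = 2 000 mm², y = 45 mm, Ī = 266 667 mm⁴.
By symmetry the centroid is at mid-height, ȳ = 45 mm.
All pieces are centred on the centroidal x-axis, so I = ΣĪ (holes subtracted) = 5 808 333 mm⁴.

I_xx ≈ 5.808 × 10⁶ mm⁴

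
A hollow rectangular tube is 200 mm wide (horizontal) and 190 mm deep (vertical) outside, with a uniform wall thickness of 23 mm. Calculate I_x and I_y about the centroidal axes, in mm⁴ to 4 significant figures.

Break the section into simple shapes (no overlaps), measuring from the bottom-left corner of the bounding box.
Outer rectangle: 200 × 190, A = 38 000 mm², y = 95 mm, Ī = 114 316 667 mm⁴.
Inner void (subtracted): 154 × 144, A = 22 176 mm², y = 95 mm, Ī = 38 320 128 mm⁴.
By symmetry the centroid is at mid-height, ȳ = 95 mm.
All pieces are centred on the centroidal x-axis, so I = ΣĪ (holes subtracted) = 75 996 539 mm⁴.
Repeating about the centroidal y-axis gives I_y = 82 839 499 mm⁴.

I_x ≈ 7.600 × 10⁷ mm⁴, I_y ≈ 8.284 × 10⁷ mm⁴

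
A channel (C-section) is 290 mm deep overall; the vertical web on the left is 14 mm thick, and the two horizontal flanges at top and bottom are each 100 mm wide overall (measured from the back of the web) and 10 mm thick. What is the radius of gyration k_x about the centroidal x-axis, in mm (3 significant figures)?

k_x ≈ 104 mm

Decompose the section into non-overlapping parts with the origin at the bottom-left of its bounding rectangle.
Web: 14 × 290, A = 4 060 mm², y = 145 mm, Ī = 28 453 833 mm⁴.
Top flange (beyond web): 86 × 10, A = 860 mm², y = 285 mm, Ī = 7166.7 mm⁴.
Bottom flange (beyond web): 86 × 10, A = 860 mm², y = 5 mm, Ī = 7166.7 mm⁴.
By symmetry the centroid is at mid-height, ȳ = 145 mm.
Transfer each piece to the centroidal x-axis using Ī + A·d² with d = y − 145:
  web: d = 0 mm → contributes +28 453 833 mm⁴
  top flange (beyond web): d = 140 mm → contributes +16 863 167 mm⁴
  bottom flange (beyond web): d = -140 mm → contributes +16 863 167 mm⁴
Total I = 62 180 167 mm⁴.
Radius of gyration: k = √(I/A) = √(62 180 167 / 5 780) = 103.72 mm.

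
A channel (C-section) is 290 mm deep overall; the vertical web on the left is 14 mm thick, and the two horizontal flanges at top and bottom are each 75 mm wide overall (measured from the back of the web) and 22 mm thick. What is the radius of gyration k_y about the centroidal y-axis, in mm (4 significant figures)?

k_y ≈ 21.68 mm

Treat the section as a set of non-overlapping primitives; coordinates are from the bounding-box lower-left.
Web: 14 × 290, A = 4 060 mm², x = 7 mm, Ī = 66313.3 mm⁴.
Top flange (beyond web): 61 × 22, A = 1 342 mm², x = 44.5 mm, Ī = 416 132 mm⁴.
Bottom flange (beyond web): 61 × 22, A = 1 342 mm², x = 44.5 mm, Ī = 416 132 mm⁴.
Centroid: x̄ = ΣA·x / ΣA = 21.9244 mm.
Transfer each piece to the centroidal y-axis using Ī + A·d² with d = x − 21.9244:
  web: d = -14.9244 mm → contributes +970 626 mm⁴
  top flange (beyond web): d = 22.5756 mm → contributes +1 100 094 mm⁴
  bottom flange (beyond web): d = 22.5756 mm → contributes +1 100 094 mm⁴
Total I = 3 170 813 mm⁴.
Radius of gyration: k = √(I/A) = √(3 170 813 / 6 744) = 21.6834 mm.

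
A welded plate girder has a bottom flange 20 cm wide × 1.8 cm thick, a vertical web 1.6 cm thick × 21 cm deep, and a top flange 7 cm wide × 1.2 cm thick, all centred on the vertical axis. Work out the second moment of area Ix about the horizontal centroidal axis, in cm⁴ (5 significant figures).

Split into non-overlapping primitives; take the origin at the lower-left of the bounding box.
Bottom plate: 20 × 1.8, A = 36 cm², y = 0.9 cm, Ī = 9.72 cm⁴.
Web plate: 1.6 × 21, A = 33.6 cm², y = 12.3 cm, Ī = 1234.8 cm⁴.
Top plate: 7 × 1.2, A = 8.4 cm², y = 23.4 cm, Ī = 1.008 cm⁴.
Centroid: ȳ = ΣA·y / ΣA = 8.233846 cm.
Transfer each piece to the horizontal centroidal axis using Ī + A·d² with d = y − 8.233846:
  bottom plate: d = -7.333846 cm → contributes +1945.991 cm⁴
  web plate: d = 4.066154 cm → contributes +1790.329 cm⁴
  top plate: d = 15.16615 cm → contributes +1933.111 cm⁴
Total I = 5669.431 cm⁴.

Ix ≈ 5669.4 cm⁴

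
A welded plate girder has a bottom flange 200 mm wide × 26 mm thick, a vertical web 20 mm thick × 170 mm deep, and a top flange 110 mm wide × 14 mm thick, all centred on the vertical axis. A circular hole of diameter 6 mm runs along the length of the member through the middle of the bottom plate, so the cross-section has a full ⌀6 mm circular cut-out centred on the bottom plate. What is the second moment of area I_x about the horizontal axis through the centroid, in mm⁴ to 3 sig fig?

I_x ≈ 5.80 × 10⁷ mm⁴

Break the section into simple shapes (no overlaps), measuring from the bottom-left corner of the bounding box.
Bottom plate: 200 × 26, A = 5 200 mm², y = 13 mm, Ī = 292 933 mm⁴.
Web plate: 20 × 170, A = 3 400 mm², y = 111 mm, Ī = 8 188 333 mm⁴.
Top plate: 110 × 14, A = 1 540 mm², y = 203 mm, Ī = 25 153 mm⁴.
Hole (subtracted): ⌀6, A = 28.274 mm², y = 13 mm, Ī = 63.617 mm⁴.
Centroid: ȳ = ΣA·y / ΣA = 74.889 mm.
Transfer each piece to the horizontal axis through the centroid using Ī + A·d² with d = y − 74.889:
  bottom plate: d = -61.889 mm → contributes +20 209 932 mm⁴
  web plate: d = 36.111 mm → contributes +12 622 059 mm⁴
  top plate: d = 128.11 mm → contributes +25 300 472 mm⁴
  hole: d = -61.889 mm → contributes −108 360 mm⁴
Total I = 58 024 104 mm⁴.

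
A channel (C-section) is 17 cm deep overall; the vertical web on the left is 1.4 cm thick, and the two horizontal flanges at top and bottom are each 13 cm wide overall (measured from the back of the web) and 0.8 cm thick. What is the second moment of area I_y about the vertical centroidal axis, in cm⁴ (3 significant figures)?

I_y ≈ 653 cm⁴

Decompose the section into non-overlapping parts with the origin at the bottom-left of its bounding rectangle.
Web: 1.4 × 17, A = 23.8 cm², x = 0.7 cm, Ī = 3.8873 cm⁴.
Top flange (beyond web): 11.6 × 0.8, A = 9.28 cm², x = 7.2 cm, Ī = 104.06 cm⁴.
Bottom flange (beyond web): 11.6 × 0.8, A = 9.28 cm², x = 7.2 cm, Ī = 104.06 cm⁴.
Centroid: x̄ = ΣA·x / ΣA = 3.548 cm.
Transfer each piece to the vertical centroidal axis using Ī + A·d² with d = x − 3.548:
  web: d = -2.848 cm → contributes +196.93 cm⁴
  top flange (beyond web): d = 3.652 cm → contributes +227.83 cm⁴
  bottom flange (beyond web): d = 3.652 cm → contributes +227.83 cm⁴
Total I = 652.59 cm⁴.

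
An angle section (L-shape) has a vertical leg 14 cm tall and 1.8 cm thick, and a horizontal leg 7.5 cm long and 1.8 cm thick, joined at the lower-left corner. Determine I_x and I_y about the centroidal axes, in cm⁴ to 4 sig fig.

Decompose the section into non-overlapping parts with the origin at the bottom-left of its bounding rectangle.
Vertical leg: 1.8 × 14, A = 25.2 cm², y = 7 cm, Ī = 411.6 cm⁴.
Horizontal leg (remainder): 5.7 × 1.8, A = 10.26 cm², y = 0.9 cm, Ī = 2.7702 cm⁴.
Centroid: ȳ = ΣA·y / ΣA = 5.23503 cm.
Transfer each piece to the centroidal x-axis using Ī + A·d² with d = y − 5.23503:
  vertical leg: d = 1.76497 cm → contributes +490.101 cm⁴
  horizontal leg (remainder): d = -4.33503 cm → contributes +195.581 cm⁴
Total I = 685.682 cm⁴.
For the y-axis: x̄ = 1.98503 cm.
Repeating about the centroidal y-axis gives I_y = 137.118 cm⁴.

I_x ≈ 685.7 cm⁴, I_y ≈ 137.1 cm⁴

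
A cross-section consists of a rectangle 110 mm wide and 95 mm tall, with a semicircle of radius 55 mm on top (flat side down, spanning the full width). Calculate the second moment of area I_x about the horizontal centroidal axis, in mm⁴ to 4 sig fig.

Decompose the section into non-overlapping parts with the origin at the bottom-left of its bounding rectangle.
Rectangular body: 110 × 95, A = 10 450 mm², y = 47.5 mm, Ī = 7 859 271 mm⁴.
Semicircular cap: semicircle r = 55, A = 4751.66 mm², y = 118.343 mm, Ī = 1 004 345 mm⁴.
Centroid: ȳ = ΣA·y / ΣA = 69.6437 mm.
Transfer each piece to the horizontal centroidal axis using Ī + A·d² with d = y − 69.6437:
  rectangular body: d = -22.1437 mm → contributes +12 983 344 mm⁴
  semicircular cap: d = 48.6991 mm → contributes +12 273 371 mm⁴
Total I = 25 256 715 mm⁴.

I_x ≈ 2.526 × 10⁷ mm⁴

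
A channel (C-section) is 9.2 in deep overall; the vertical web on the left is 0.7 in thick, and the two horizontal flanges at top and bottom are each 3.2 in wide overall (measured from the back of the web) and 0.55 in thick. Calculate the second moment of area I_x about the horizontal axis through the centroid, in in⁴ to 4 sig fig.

I_x ≈ 96.93 in⁴

Break the section into simple shapes (no overlaps), measuring from the bottom-left corner of the bounding box.
Web: 0.7 × 9.2, A = 6.44 in², y = 4.6 in, Ī = 45.4235 in⁴.
Top flange (beyond web): 2.5 × 0.55, A = 1.375 in², y = 8.925 in, Ī = 0.0346615 in⁴.
Bottom flange (beyond web): 2.5 × 0.55, A = 1.375 in², y = 0.275 in, Ī = 0.0346615 in⁴.
By symmetry the centroid is at mid-height, ȳ = 4.6 in.
Transfer each piece to the horizontal axis through the centroid using Ī + A·d² with d = y − 4.6:
  web: d = 0 in → contributes +45.4235 in⁴
  top flange (beyond web): d = 4.325 in → contributes +25.7549 in⁴
  bottom flange (beyond web): d = -4.325 in → contributes +25.7549 in⁴
Total I = 96.9333 in⁴.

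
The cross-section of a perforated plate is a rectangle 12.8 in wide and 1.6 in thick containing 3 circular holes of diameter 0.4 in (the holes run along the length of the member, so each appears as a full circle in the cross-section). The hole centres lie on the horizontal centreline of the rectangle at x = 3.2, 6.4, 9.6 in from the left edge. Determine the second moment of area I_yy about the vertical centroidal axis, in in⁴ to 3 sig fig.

I_yy ≈ 277 in⁴

Break the section into simple shapes (no overlaps), measuring from the bottom-left corner of the bounding box.
Plate: 12.8 × 1.6, A = 20.48 in², x = 6.4 in, Ī = 279.62 in⁴.
Hole 1 (subtracted): ⌀0.4, A = 0.12566 in², x = 3.2 in, Ī = 0.0012566 in⁴.
Hole 2 (subtracted): ⌀0.4, A = 0.12566 in², x = 6.4 in, Ī = 0.0012566 in⁴.
Hole 3 (subtracted): ⌀0.4, A = 0.12566 in², x = 9.6 in, Ī = 0.0012566 in⁴.
By symmetry the centroid is at mid-width, x̄ = 6.4 in.
Transfer each piece to the vertical centroidal axis using Ī + A·d² with d = x − 6.4:
  plate: d = 0 in → contributes +279.62 in⁴
  hole 1: d = -3.2 in → contributes −1.2881 in⁴
  hole 2: d = 0 in → contributes −0.0012566 in⁴
  hole 3: d = 3.2 in → contributes −1.2881 in⁴
Total I = 277.04 in⁴.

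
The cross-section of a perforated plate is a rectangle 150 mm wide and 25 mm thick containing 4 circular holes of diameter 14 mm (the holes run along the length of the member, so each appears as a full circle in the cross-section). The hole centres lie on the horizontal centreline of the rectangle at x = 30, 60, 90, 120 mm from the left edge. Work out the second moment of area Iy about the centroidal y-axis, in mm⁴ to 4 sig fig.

Break the section into simple shapes (no overlaps), measuring from the bottom-left corner of the bounding box.
Plate: 150 × 25, A = 3 750 mm², x = 75 mm, Ī = 7 031 250 mm⁴.
Hole 1 (subtracted): ⌀14, A = 153.938 mm², x = 30 mm, Ī = 1885.74 mm⁴.
Hole 2 (subtracted): ⌀14, A = 153.938 mm², x = 60 mm, Ī = 1885.74 mm⁴.
Hole 3 (subtracted): ⌀14, A = 153.938 mm², x = 90 mm, Ī = 1885.74 mm⁴.
Hole 4 (subtracted): ⌀14, A = 153.938 mm², x = 120 mm, Ī = 1885.74 mm⁴.
By symmetry the centroid is at mid-width, x̄ = 75 mm.
Transfer each piece to the centroidal y-axis using Ī + A·d² with d = x − 75:
  plate: d = 0 mm → contributes +7 031 250 mm⁴
  hole 1: d = -45 mm → contributes −313 610 mm⁴
  hole 2: d = -15 mm → contributes −36521.8 mm⁴
  hole 3: d = 15 mm → contributes −36521.8 mm⁴
  hole 4: d = 45 mm → contributes −313 610 mm⁴
Total I = 6 330 986 mm⁴.

Iy ≈ 6.331 × 10⁶ mm⁴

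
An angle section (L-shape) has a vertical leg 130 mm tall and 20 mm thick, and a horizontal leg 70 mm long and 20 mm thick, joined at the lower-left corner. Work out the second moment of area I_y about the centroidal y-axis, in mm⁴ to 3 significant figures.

Treat the section as a set of non-overlapping primitives; coordinates are from the bounding-box lower-left.
Vertical leg: 20 × 130, A = 2 600 mm², x = 10 mm, Ī = 86 667 mm⁴.
Horizontal leg (remainder): 50 × 20, A = 1 000 mm², x = 45 mm, Ī = 208 333 mm⁴.
Centroid: x̄ = ΣA·x / ΣA = 19.722 mm.
Transfer each piece to the centroidal y-axis using Ī + A·d² with d = x − 19.722:
  vertical leg: d = -9.7222 mm → contributes +332 423 mm⁴
  horizontal leg (remainder): d = 25.278 mm → contributes +847 299 mm⁴
Total I = 1 179 722 mm⁴.

I_y ≈ 1.18 × 10⁶ mm⁴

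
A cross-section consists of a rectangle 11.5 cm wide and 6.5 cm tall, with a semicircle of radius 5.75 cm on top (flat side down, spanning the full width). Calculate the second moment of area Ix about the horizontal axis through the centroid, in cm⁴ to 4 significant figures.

Ix ≈ 1375 cm⁴

Break the section into simple shapes (no overlaps), measuring from the bottom-left corner of the bounding box.
Rectangular body: 11.5 × 6.5, A = 74.75 cm², y = 3.25 cm, Ī = 263.182 cm⁴.
Semicircular cap: semicircle r = 5.75, A = 51.9345 cm², y = 8.94038 cm, Ī = 119.979 cm⁴.
Centroid: ȳ = ΣA·y / ΣA = 5.58278 cm.
Transfer each piece to the horizontal axis through the centroid using Ī + A·d² with d = y − 5.58278:
  rectangular body: d = -2.33278 cm → contributes +669.96 cm⁴
  semicircular cap: d = 3.3576 cm → contributes +705.46 cm⁴
Total I = 1375.42 cm⁴.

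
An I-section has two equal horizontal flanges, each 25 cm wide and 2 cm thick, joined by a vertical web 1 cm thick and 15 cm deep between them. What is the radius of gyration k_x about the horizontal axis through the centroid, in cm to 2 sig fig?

k_x ≈ 8.1 cm

Split into non-overlapping primitives; take the origin at the lower-left of the bounding box.
Bottom flange: 25 × 2, A = 50 cm², y = 1 cm, Ī = 16.67 cm⁴.
Web: 1 × 15, A = 15 cm², y = 9.5 cm, Ī = 281.3 cm⁴.
Top flange: 25 × 2, A = 50 cm², y = 18 cm, Ī = 16.67 cm⁴.
By symmetry the centroid is at mid-height, ȳ = 9.5 cm.
Transfer each piece to the horizontal axis through the centroid using Ī + A·d² with d = y − 9.5:
  bottom flange: d = -8.5 cm → contributes +3 629 cm⁴
  web: d = 0 cm → contributes +281.3 cm⁴
  top flange: d = 8.5 cm → contributes +3 629 cm⁴
Total I = 7 540 cm⁴.
Radius of gyration: k = √(I/A) = √(7 540 / 115) = 8.097 cm.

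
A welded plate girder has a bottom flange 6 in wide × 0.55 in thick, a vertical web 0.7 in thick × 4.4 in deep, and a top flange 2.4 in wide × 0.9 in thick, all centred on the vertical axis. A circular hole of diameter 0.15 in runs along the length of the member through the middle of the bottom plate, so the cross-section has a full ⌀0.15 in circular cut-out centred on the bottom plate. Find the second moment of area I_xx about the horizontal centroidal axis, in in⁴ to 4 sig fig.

Break the section into simple shapes (no overlaps), measuring from the bottom-left corner of the bounding box.
Bottom plate: 6 × 0.55, A = 3.3 in², y = 0.275 in, Ī = 0.0831875 in⁴.
Web plate: 0.7 × 4.4, A = 3.08 in², y = 2.75 in, Ī = 4.96907 in⁴.
Top plate: 2.4 × 0.9, A = 2.16 in², y = 5.4 in, Ī = 0.1458 in⁴.
Hole (subtracted): ⌀0.15, A = 0.0176715 in², y = 0.275 in, Ī = 0.0000248505 in⁴.
Centroid: ȳ = ΣA·y / ΣA = 2.46841 in.
Transfer each piece to the horizontal centroidal axis using Ī + A·d² with d = y − 2.46841:
  bottom plate: d = -2.19341 in → contributes +15.9597 in⁴
  web plate: d = 0.281585 in → contributes +5.21328 in⁴
  top plate: d = 2.93159 in → contributes +18.7093 in⁴
  hole: d = -2.19341 in → contributes −0.0850434 in⁴
Total I = 39.7972 in⁴.

I_xx ≈ 39.80 in⁴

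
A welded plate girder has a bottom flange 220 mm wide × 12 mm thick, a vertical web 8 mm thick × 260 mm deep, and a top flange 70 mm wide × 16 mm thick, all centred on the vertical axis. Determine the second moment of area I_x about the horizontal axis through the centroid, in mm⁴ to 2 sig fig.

I_x ≈ 7.5 × 10⁷ mm⁴

Break the section into simple shapes (no overlaps), measuring from the bottom-left corner of the bounding box.
Bottom plate: 220 × 12, A = 2 640 mm², y = 6 mm, Ī = 31 680 mm⁴.
Web plate: 8 × 260, A = 2 080 mm², y = 142 mm, Ī = 11 717 333 mm⁴.
Top plate: 70 × 16, A = 1 120 mm², y = 280 mm, Ī = 23 893 mm⁴.
Centroid: ȳ = ΣA·y / ΣA = 107 mm.
Transfer each piece to the horizontal axis through the centroid using Ī + A·d² with d = y − 107:
  bottom plate: d = -101 mm → contributes +26 955 015 mm⁴
  web plate: d = 35.01 mm → contributes +14 267 328 mm⁴
  top plate: d = 173 mm → contributes +33 549 682 mm⁴
Total I = 74 772 026 mm⁴.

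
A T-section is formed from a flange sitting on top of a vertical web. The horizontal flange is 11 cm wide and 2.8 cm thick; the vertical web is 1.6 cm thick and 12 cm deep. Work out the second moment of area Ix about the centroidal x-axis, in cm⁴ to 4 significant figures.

Ix ≈ 898.2 cm⁴

Split into non-overlapping primitives; take the origin at the lower-left of the bounding box.
Flange: 11 × 2.8, A = 30.8 cm², y = 13.4 cm, Ī = 20.1227 cm⁴.
Web: 1.6 × 12, A = 19.2 cm², y = 6 cm, Ī = 230.4 cm⁴.
Centroid: ȳ = ΣA·y / ΣA = 10.5584 cm.
Transfer each piece to the centroidal x-axis using Ī + A·d² with d = y − 10.5584:
  flange: d = 2.8416 cm → contributes +268.823 cm⁴
  web: d = -4.5584 cm → contributes +629.357 cm⁴
Total I = 898.18 cm⁴.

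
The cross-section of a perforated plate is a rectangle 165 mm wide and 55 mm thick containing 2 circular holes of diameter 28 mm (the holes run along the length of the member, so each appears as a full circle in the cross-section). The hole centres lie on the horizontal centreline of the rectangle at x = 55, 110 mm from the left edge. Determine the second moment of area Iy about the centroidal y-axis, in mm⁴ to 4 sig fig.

Split into non-overlapping primitives; take the origin at the lower-left of the bounding box.
Plate: 165 × 55, A = 9 075 mm², x = 82.5 mm, Ī = 20 588 906 mm⁴.
Hole 1 (subtracted): ⌀28, A = 615.752 mm², x = 55 mm, Ī = 30171.9 mm⁴.
Hole 2 (subtracted): ⌀28, A = 615.752 mm², x = 110 mm, Ī = 30171.9 mm⁴.
By symmetry the centroid is at mid-width, x̄ = 82.5 mm.
Transfer each piece to the centroidal y-axis using Ī + A·d² with d = x − 82.5:
  plate: d = 0 mm → contributes +20 588 906 mm⁴
  hole 1: d = -27.5 mm → contributes −495 834 mm⁴
  hole 2: d = 27.5 mm → contributes −495 834 mm⁴
Total I = 19 597 237 mm⁴.

Iy ≈ 1.960 × 10⁷ mm⁴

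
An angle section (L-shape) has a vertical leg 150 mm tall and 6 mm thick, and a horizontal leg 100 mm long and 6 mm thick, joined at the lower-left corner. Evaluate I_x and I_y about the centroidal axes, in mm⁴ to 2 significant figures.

I_x ≈ 3.5 × 10⁶ mm⁴, I_y ≈ 1.3 × 10⁶ mm⁴

Decompose the section into non-overlapping parts with the origin at the bottom-left of its bounding rectangle.
Vertical leg: 6 × 150, A = 900 mm², y = 75 mm, Ī = 1 687 500 mm⁴.
Horizontal leg (remainder): 94 × 6, A = 564 mm², y = 3 mm, Ī = 1 692 mm⁴.
Centroid: ȳ = ΣA·y / ΣA = 47.26 mm.
Transfer each piece to the centroidal x-axis using Ī + A·d² with d = y − 47.26:
  vertical leg: d = 27.74 mm → contributes +2 379 942 mm⁴
  horizontal leg (remainder): d = -44.26 mm → contributes +1 106 653 mm⁴
Total I = 3 486 595 mm⁴.
For the y-axis: x̄ = 22.26 mm.
Repeating about the centroidal y-axis gives I_y = 1 284 795 mm⁴.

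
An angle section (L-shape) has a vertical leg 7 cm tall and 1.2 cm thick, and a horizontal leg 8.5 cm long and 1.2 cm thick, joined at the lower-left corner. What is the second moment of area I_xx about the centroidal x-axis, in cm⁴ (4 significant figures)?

I_xx ≈ 71.41 cm⁴

Break the section into simple shapes (no overlaps), measuring from the bottom-left corner of the bounding box.
Vertical leg: 1.2 × 7, A = 8.4 cm², y = 3.5 cm, Ī = 34.3 cm⁴.
Horizontal leg (remainder): 7.3 × 1.2, A = 8.76 cm², y = 0.6 cm, Ī = 1.0512 cm⁴.
Centroid: ȳ = ΣA·y / ΣA = 2.01958 cm.
Transfer each piece to the centroidal x-axis using Ī + A·d² with d = y − 2.01958:
  vertical leg: d = 1.48042 cm → contributes +52.7098 cm⁴
  horizontal leg (remainder): d = -1.41958 cm → contributes +18.7044 cm⁴
Total I = 71.4142 cm⁴.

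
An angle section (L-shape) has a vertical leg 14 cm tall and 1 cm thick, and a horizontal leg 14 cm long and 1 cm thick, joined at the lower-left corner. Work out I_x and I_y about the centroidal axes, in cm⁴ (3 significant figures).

I_x ≈ 515 cm⁴, I_y ≈ 515 cm⁴

Decompose the section into non-overlapping parts with the origin at the bottom-left of its bounding rectangle.
Vertical leg: 1 × 14, A = 14 cm², y = 7 cm, Ī = 228.67 cm⁴.
Horizontal leg (remainder): 13 × 1, A = 13 cm², y = 0.5 cm, Ī = 1.0833 cm⁴.
Centroid: ȳ = ΣA·y / ΣA = 3.8704 cm.
Transfer each piece to the centroidal x-axis using Ī + A·d² with d = y − 3.8704:
  vertical leg: d = 3.1296 cm → contributes +365.79 cm⁴
  horizontal leg (remainder): d = -3.3704 cm → contributes +148.76 cm⁴
Total I = 514.55 cm⁴.
For the y-axis: x̄ = 3.8704 cm.
Repeating about the centroidal y-axis gives I_y = 514.55 cm⁴.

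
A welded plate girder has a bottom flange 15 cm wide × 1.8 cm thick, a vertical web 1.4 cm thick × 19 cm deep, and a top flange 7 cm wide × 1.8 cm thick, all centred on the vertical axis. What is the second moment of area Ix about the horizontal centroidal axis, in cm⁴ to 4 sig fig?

Split into non-overlapping primitives; take the origin at the lower-left of the bounding box.
Bottom plate: 15 × 1.8, A = 27 cm², y = 0.9 cm, Ī = 7.29 cm⁴.
Web plate: 1.4 × 19, A = 26.6 cm², y = 11.3 cm, Ī = 800.217 cm⁴.
Top plate: 7 × 1.8, A = 12.6 cm², y = 21.7 cm, Ī = 3.402 cm⁴.
Centroid: ȳ = ΣA·y / ΣA = 9.03776 cm.
Transfer each piece to the horizontal centroidal axis using Ī + A·d² with d = y − 9.03776:
  bottom plate: d = -8.13776 cm → contributes +1795.32 cm⁴
  web plate: d = 2.26224 cm → contributes +936.348 cm⁴
  top plate: d = 12.6622 cm → contributes +2023.59 cm⁴
Total I = 4755.25 cm⁴.

Ix ≈ 4755 cm⁴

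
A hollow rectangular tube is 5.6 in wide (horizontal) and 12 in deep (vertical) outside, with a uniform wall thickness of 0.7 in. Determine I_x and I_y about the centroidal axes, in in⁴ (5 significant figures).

Treat the section as a set of non-overlapping primitives; coordinates are from the bounding-box lower-left.
Outer rectangle: 5.6 × 12, A = 67.2 in², y = 6 in, Ī = 806.4 in⁴.
Inner void (subtracted): 4.2 × 10.6, A = 44.52 in², y = 6 in, Ī = 416.8556 in⁴.
By symmetry the centroid is at mid-height, ȳ = 6 in.
All pieces are centred on the centroidal x-axis, so I = ΣĪ (holes subtracted) = 389.5444 in⁴.
Repeating about the centroidal y-axis gives I_y = 110.1716 in⁴.

I_x ≈ 389.54 in⁴, I_y ≈ 110.17 in⁴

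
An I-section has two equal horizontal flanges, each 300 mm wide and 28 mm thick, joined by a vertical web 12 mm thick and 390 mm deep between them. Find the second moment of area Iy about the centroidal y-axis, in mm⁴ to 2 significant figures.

Treat the section as a set of non-overlapping primitives; coordinates are from the bounding-box lower-left.
Bottom flange: 300 × 28, A = 8 400 mm², x = 150 mm, Ī = 63 000 000 mm⁴.
Web: 12 × 390, A = 4 680 mm², x = 150 mm, Ī = 56 160 mm⁴.
Top flange: 300 × 28, A = 8 400 mm², x = 150 mm, Ī = 63 000 000 mm⁴.
By symmetry the centroid is at mid-width, x̄ = 150 mm.
All pieces are centred on the centroidal y-axis, so I = ΣĪ = 126 056 160 mm⁴.

Iy ≈ 1.3 × 10⁸ mm⁴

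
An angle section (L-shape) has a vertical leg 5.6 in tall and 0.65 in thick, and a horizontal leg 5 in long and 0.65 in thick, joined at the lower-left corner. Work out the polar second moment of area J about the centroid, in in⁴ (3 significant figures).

J ≈ 33.9 in⁴

Split into non-overlapping primitives; take the origin at the lower-left of the bounding box.
Vertical leg: 0.65 × 5.6, A = 3.64 in², y = 2.8 in, Ī = 9.5125 in⁴.
Horizontal leg (remainder): 4.35 × 0.65, A = 2.8275 in², y = 0.325 in, Ī = 0.099552 in⁴.
Centroid: ȳ = ΣA·y / ΣA = 1.718 in.
Transfer each piece to the centroidal x-axis using Ī + A·d² with d = y − 1.718:
  vertical leg: d = 1.082 in → contributes +13.774 in⁴
  horizontal leg (remainder): d = -1.393 in → contributes +5.5859 in⁴
Total I = 19.36 in⁴.
For the y-axis: x̄ = 1.418 in.
Repeating about the centroidal y-axis gives I_y = 14.533 in⁴.
Polar second moment: J = I_x + I_y = 33.893 in⁴.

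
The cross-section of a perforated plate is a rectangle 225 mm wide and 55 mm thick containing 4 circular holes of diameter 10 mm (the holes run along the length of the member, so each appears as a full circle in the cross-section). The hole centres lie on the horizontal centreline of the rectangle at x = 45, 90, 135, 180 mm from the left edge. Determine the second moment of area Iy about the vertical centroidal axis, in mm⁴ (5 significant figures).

Iy ≈ 5.1410 × 10⁷ mm⁴

Treat the section as a set of non-overlapping primitives; coordinates are from the bounding-box lower-left.
Plate: 225 × 55, A = 12 375 mm², x = 112.5 mm, Ī = 52 207 031 mm⁴.
Hole 1 (subtracted): ⌀10, A = 78.53982 mm², x = 45 mm, Ī = 490.8739 mm⁴.
Hole 2 (subtracted): ⌀10, A = 78.53982 mm², x = 90 mm, Ī = 490.8739 mm⁴.
Hole 3 (subtracted): ⌀10, A = 78.53982 mm², x = 135 mm, Ī = 490.8739 mm⁴.
Hole 4 (subtracted): ⌀10, A = 78.53982 mm², x = 180 mm, Ī = 490.8739 mm⁴.
By symmetry the centroid is at mid-width, x̄ = 112.5 mm.
Transfer each piece to the vertical centroidal axis using Ī + A·d² with d = x − 112.5:
  plate: d = 0 mm → contributes +52 207 031 mm⁴
  hole 1: d = -67.5 mm → contributes −358337.9 mm⁴
  hole 2: d = -22.5 mm → contributes −40251.66 mm⁴
  hole 3: d = 22.5 mm → contributes −40251.66 mm⁴
  hole 4: d = 67.5 mm → contributes −358337.9 mm⁴
Total I = 51 409 852 mm⁴.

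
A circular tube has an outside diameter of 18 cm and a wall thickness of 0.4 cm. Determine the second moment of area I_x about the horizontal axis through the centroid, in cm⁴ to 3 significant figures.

Treat the section as a set of non-overlapping primitives; coordinates are from the bounding-box lower-left.
Outer circle: ⌀18, A = 254.47 cm², y = 9 cm, Ī = 5 153 cm⁴.
Bore (subtracted): ⌀17.2, A = 232.35 cm², y = 9 cm, Ī = 4296.2 cm⁴.
By symmetry the centroid is at mid-height, ȳ = 9 cm.
All pieces are centred on the horizontal axis through the centroid, so I = ΣĪ (holes subtracted) = 856.81 cm⁴.

I_x ≈ 857 cm⁴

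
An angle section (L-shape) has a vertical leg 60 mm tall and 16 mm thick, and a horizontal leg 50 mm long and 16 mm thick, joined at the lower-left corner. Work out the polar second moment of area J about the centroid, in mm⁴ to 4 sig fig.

Split into non-overlapping primitives; take the origin at the lower-left of the bounding box.
Vertical leg: 16 × 60, A = 960 mm², y = 30 mm, Ī = 288 000 mm⁴.
Horizontal leg (remainder): 34 × 16, A = 544 mm², y = 8 mm, Ī = 11605.3 mm⁴.
Centroid: ȳ = ΣA·y / ΣA = 22.0426 mm.
Transfer each piece to the centroidal x-axis using Ī + A·d² with d = y − 22.0426:
  vertical leg: d = 7.95745 mm → contributes +348 788 mm⁴
  horizontal leg (remainder): d = -14.0426 mm → contributes +118 878 mm⁴
Total I = 467 667 mm⁴.
For the y-axis: x̄ = 17.0426 mm.
Repeating about the centroidal y-axis gives I_y = 289 907 mm⁴.
Polar second moment: J = I_x + I_y = 757 573 mm⁴.

J ≈ 7.576 × 10⁵ mm⁴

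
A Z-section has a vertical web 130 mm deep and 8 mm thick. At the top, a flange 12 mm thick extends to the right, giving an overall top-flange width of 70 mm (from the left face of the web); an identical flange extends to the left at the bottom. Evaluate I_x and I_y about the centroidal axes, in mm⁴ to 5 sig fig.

Break the section into simple shapes (no overlaps), measuring from the bottom-left corner of the bounding box.
Web: 8 × 130, A = 1 040 mm², y = 65 mm, Ī = 1 464 667 mm⁴.
Top flange (beyond web): 62 × 12, A = 744 mm², y = 124 mm, Ī = 8 928 mm⁴.
Bottom flange (beyond web): 62 × 12, A = 744 mm², y = 6 mm, Ī = 8 928 mm⁴.
Centroid: ȳ = ΣA·y / ΣA = 65 mm.
Transfer each piece to the centroidal x-axis using Ī + A·d² with d = y − 65:
  web: d = 0 mm → contributes +1 464 667 mm⁴
  top flange (beyond web): d = 59 mm → contributes +2 598 792 mm⁴
  bottom flange (beyond web): d = -59 mm → contributes +2 598 792 mm⁴
Total I = 6 662 251 mm⁴.
For the y-axis: x̄ = 66 mm.
Repeating about the centroidal y-axis gives I_y = 2 305 003 mm⁴.

I_x ≈ 6.6623 × 10⁶ mm⁴, I_y ≈ 2.3050 × 10⁶ mm⁴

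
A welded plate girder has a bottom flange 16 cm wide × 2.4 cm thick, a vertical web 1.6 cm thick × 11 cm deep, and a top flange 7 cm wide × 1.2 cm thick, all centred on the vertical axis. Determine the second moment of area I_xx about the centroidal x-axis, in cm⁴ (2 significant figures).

Decompose the section into non-overlapping parts with the origin at the bottom-left of its bounding rectangle.
Bottom plate: 16 × 2.4, A = 38.4 cm², y = 1.2 cm, Ī = 18.43 cm⁴.
Web plate: 1.6 × 11, A = 17.6 cm², y = 7.9 cm, Ī = 177.5 cm⁴.
Top plate: 7 × 1.2, A = 8.4 cm², y = 14 cm, Ī = 1.008 cm⁴.
Centroid: ȳ = ΣA·y / ΣA = 4.701 cm.
Transfer each piece to the centroidal x-axis using Ī + A·d² with d = y − 4.701:
  bottom plate: d = -3.501 cm → contributes +489 cm⁴
  web plate: d = 3.199 cm → contributes +357.6 cm⁴
  top plate: d = 9.299 cm → contributes +727.4 cm⁴
Total I = 1 574 cm⁴.

I_xx ≈ 1600 cm⁴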